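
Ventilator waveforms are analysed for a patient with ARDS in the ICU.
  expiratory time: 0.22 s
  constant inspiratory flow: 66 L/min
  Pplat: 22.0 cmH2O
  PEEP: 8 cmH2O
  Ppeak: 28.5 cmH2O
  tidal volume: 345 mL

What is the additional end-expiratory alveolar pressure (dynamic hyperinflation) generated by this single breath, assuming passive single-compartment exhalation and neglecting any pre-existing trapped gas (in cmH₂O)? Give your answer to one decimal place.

3.1

Flow: 66 L/min ÷ 60 = 1.1 L/s.
R = (PIP − Pplat)/V̇ = (28.5 − 22.0) / 1.1 = 6.5/1.1 = 5.909 cmH2O·s/L.
C = Vt/(Pplat − PEEP) = 345.0 / (22.0 − 8) = 345.0/14.0 = 24.643 mL/cmH2O.
τ = R × C = 5.909 × 0.02464 L/cmH2O = 0.1456 s.
Fraction remaining = e^(−Te/τ) = e^(−0.22/0.1456) = 0.2207; trapped volume = 345.0 × 0.2207 = 76.142 mL.
Additional alveolar pressure from trapping ≈ V_trapped / C = 76.142 / 24.643 = 3.09 cmH2O.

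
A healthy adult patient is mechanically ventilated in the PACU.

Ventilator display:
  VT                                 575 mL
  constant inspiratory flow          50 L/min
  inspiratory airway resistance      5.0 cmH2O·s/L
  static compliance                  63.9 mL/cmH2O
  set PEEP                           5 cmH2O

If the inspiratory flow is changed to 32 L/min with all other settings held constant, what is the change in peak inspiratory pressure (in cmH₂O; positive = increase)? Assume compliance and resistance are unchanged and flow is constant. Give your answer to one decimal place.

-1.5

Flow: 50 L/min ÷ 60 = 0.8333 L/s.
New flow: 32 L/min ÷ 60 = 0.5333 L/s.
PIP = Vt/C + R·V̇ + PEEP (constant-flow equation of motion).
Only the resistive term changes: ΔPIP = R × ΔV̇ = 5.0 × (0.5333 − 0.8333) = 5.0 × -0.3 = -1.5 cmH2O.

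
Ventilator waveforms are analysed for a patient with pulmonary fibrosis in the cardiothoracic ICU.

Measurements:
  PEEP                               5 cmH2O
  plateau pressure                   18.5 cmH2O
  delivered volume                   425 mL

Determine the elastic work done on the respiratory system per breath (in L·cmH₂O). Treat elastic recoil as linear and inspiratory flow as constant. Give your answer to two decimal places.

2.87

Elastic work ≈ ½ × (Pplat − PEEP) × Vt = 0.5 × (18.5 − 5) × 0.425 L = 0.5 × 13.5 × 0.425 = 2.869 L·cmH2O.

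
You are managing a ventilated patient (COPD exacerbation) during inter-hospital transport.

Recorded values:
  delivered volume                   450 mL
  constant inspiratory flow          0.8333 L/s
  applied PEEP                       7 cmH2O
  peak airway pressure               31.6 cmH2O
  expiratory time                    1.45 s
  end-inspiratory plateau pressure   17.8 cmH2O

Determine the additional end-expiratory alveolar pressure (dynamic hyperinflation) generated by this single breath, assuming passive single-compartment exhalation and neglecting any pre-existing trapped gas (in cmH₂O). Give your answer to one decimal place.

R = (PIP − Pplat)/V̇ = (31.6 − 17.8) / 0.8333 = 13.8/0.8333 = 16.561 cmH2O·s/L.
C = Vt/(Pplat − PEEP) = 450.0 / (17.8 − 7) = 450.0/10.8 = 41.667 mL/cmH2O.
τ = R × C = 16.561 × 0.04167 L/cmH2O = 0.6901 s.
Fraction remaining = e^(−Te/τ) = e^(−1.45/0.6901) = 0.1223; trapped volume = 450.0 × 0.1223 = 55.035 mL.
Additional alveolar pressure from trapping ≈ V_trapped / C = 55.035 / 41.667 = 1.321 cmH2O.

1.3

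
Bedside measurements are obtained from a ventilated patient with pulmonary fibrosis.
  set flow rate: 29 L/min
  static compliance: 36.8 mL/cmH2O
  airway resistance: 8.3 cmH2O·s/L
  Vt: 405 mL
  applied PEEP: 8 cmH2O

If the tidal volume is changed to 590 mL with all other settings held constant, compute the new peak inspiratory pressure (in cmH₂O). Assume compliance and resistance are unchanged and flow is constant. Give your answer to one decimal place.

Flow: 29 L/min ÷ 60 = 0.4833 L/s.
PIP = Vt/C + R·V̇ + PEEP (constant-flow equation of motion).
Only the elastic term changes: ΔPIP = ΔVt / C = (590 − 405) / 36.8 = 5.027 cmH2O.
Original PIP = 405/36.8 + 8.3×0.4833 + 8 = 23.017 cmH2O; new PIP = 23.017 + (5.027) = 28.044 cmH2O.

28.0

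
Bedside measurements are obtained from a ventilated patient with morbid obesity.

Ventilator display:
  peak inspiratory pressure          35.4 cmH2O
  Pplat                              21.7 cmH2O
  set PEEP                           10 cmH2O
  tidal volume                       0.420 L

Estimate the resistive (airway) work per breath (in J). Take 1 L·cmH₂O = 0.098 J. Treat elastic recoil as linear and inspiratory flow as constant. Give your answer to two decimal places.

0.56

With constant inspiratory flow the resistive pressure is constant at PIP − Pplat = 35.4 − 21.7 = 13.7 cmH2O, so resistive work = 13.7 × 0.420 = 5.754 L·cmH2O.
× 0.098 J/(L·cmH2O) → 0.5639 J.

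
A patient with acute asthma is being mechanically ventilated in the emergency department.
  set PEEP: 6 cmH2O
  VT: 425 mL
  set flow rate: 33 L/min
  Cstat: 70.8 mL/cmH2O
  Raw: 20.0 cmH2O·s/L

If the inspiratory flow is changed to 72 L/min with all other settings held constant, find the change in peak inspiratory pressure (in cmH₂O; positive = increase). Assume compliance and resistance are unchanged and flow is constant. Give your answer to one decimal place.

Flow: 33 L/min ÷ 60 = 0.55 L/s.
New flow: 72 L/min ÷ 60 = 1.2 L/s.
PIP = Vt/C + R·V̇ + PEEP (constant-flow equation of motion).
Only the resistive term changes: ΔPIP = R × ΔV̇ = 20.0 × (1.2 − 0.55) = 20.0 × 0.65 = 13.0 cmH2O.

13.0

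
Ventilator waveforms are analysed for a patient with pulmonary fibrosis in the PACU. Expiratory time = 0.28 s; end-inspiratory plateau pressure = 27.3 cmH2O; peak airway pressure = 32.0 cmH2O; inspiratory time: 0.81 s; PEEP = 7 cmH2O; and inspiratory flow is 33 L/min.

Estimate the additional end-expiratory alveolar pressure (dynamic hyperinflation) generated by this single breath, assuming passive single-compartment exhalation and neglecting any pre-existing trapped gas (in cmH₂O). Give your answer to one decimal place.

4.6

Flow: 33 L/min ÷ 60 = 0.55 L/s.
Vt = flow × Ti = 0.55 L/s × 0.81 s × 1000 mL/L = 445.5 mL.
R = (PIP − Pplat)/V̇ = (32.0 − 27.3) / 0.55 = 4.7/0.55 = 8.545 cmH2O·s/L.
C = Vt/(Pplat − PEEP) = 445.5 / (27.3 − 7) = 445.5/20.3 = 21.946 mL/cmH2O.
τ = R × C = 8.545 × 0.02195 L/cmH2O = 0.1876 s.
Fraction remaining = e^(−Te/τ) = e^(−0.28/0.1876) = 0.2248; trapped volume = 445.5 × 0.2248 = 100.15 mL.
Additional alveolar pressure from trapping ≈ V_trapped / C = 100.15 / 21.946 = 4.563 cmH2O.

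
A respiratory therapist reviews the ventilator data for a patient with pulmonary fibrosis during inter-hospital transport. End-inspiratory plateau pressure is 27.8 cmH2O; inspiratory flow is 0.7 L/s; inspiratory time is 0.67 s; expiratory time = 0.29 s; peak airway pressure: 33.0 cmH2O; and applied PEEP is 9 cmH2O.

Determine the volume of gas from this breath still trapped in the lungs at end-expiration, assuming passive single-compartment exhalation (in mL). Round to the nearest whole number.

98

Vt = flow × Ti = 0.7 L/s × 0.67 s × 1000 mL/L = 469.0 mL.
R = (PIP − Pplat)/V̇ = (33.0 − 27.8) / 0.7 = 5.2/0.7 = 7.429 cmH2O·s/L.
C = Vt/(Pplat − PEEP) = 469.0 / (27.8 − 9) = 469.0/18.8 = 24.947 mL/cmH2O.
τ = R × C = 7.429 × 0.02495 L/cmH2O = 0.1854 s.
Fraction remaining = e^(−Te/τ) = e^(−0.29/0.1854) = 0.2093.
Trapped volume = 469.0 × 0.2093 = 98.162 mL.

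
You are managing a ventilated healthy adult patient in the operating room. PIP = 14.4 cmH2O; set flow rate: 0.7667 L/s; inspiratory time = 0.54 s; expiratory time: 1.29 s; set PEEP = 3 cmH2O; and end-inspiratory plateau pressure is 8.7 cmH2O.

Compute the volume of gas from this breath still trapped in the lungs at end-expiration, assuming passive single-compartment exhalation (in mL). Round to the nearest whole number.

Vt = flow × Ti = 0.7667 L/s × 0.54 s × 1000 mL/L = 414.02 mL.
R = (PIP − Pplat)/V̇ = (14.4 − 8.7) / 0.7667 = 5.7/0.7667 = 7.434 cmH2O·s/L.
C = Vt/(Pplat − PEEP) = 414.02 / (8.7 − 3) = 414.02/5.7 = 72.635 mL/cmH2O.
τ = R × C = 7.434 × 0.07264 L/cmH2O = 0.54 s.
Fraction remaining = e^(−Te/τ) = e^(−1.29/0.54) = 0.09173.
Trapped volume = 414.02 × 0.09173 = 37.978 mL.

38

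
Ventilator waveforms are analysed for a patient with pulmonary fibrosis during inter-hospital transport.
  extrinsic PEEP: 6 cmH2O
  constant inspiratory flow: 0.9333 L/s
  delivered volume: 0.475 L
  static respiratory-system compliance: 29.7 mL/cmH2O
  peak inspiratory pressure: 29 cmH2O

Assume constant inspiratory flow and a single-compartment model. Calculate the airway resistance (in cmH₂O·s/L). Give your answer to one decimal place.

Equation of motion (constant flow): PIP = Vt/C + R·V̇ + PEEP.
R·V̇ = PIP − Vt/C − PEEP = 29 − 475/29.7 − 6 = 29 − 15.993 − 6 = 7.007 cmH2O.
R = 7.007 / 0.9333 = 7.508 cmH2O·s/L.

7.5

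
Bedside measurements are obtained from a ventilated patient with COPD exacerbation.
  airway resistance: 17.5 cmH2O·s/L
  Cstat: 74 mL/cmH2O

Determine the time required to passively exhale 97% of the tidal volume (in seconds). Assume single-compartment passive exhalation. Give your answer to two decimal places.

τ = R × C = 17.5 × 74 mL/cmH2O = 17.5 × 0.074 L/cmH2O = 1.295 s.
Exhaled fraction f = 1 − e^(−t/τ) → t = −τ·ln(1 − f) = −1.295·ln(0.03) = 4.541 s.

4.54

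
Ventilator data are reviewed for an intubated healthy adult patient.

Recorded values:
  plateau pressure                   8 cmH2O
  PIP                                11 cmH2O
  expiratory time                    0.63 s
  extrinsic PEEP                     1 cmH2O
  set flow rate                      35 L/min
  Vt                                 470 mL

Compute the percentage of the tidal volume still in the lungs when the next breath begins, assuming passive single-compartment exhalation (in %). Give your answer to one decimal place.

Flow: 35 L/min ÷ 60 = 0.5833 L/s.
R = (PIP − Pplat)/V̇ = (11 − 8) / 0.5833 = 3.0/0.5833 = 5.143 cmH2O·s/L.
C = Vt/(Pplat − PEEP) = 470.0 / (8 − 1) = 470.0/7.0 = 67.143 mL/cmH2O.
τ = R × C = 5.143 × 0.06714 L/cmH2O = 0.3453 s.
Fraction remaining at end-expiration = e^(−Te/τ) = e^(−0.63/0.3453) = 0.1613 → 16.13%.

16.1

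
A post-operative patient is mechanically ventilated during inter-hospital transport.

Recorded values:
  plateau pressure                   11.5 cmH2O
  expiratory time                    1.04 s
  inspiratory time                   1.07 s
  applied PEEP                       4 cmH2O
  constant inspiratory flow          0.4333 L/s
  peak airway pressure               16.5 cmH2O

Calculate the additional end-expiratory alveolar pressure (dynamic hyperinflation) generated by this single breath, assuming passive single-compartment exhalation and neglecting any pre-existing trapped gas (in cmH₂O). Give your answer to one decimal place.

Vt = flow × Ti = 0.4333 L/s × 1.07 s × 1000 mL/L = 463.63 mL.
R = (PIP − Pplat)/V̇ = (16.5 − 11.5) / 0.4333 = 5.0/0.4333 = 11.539 cmH2O·s/L.
C = Vt/(Pplat − PEEP) = 463.63 / (11.5 − 4) = 463.63/7.5 = 61.817 mL/cmH2O.
τ = R × C = 11.539 × 0.06182 L/cmH2O = 0.7133 s.
Fraction remaining = e^(−Te/τ) = e^(−1.04/0.7133) = 0.2327; trapped volume = 463.63 × 0.2327 = 107.89 mL.
Additional alveolar pressure from trapping ≈ V_trapped / C = 107.89 / 61.817 = 1.745 cmH2O.

1.7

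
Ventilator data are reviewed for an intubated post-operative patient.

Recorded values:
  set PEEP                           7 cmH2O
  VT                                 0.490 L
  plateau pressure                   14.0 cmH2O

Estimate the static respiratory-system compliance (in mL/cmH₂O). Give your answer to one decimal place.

Cstat = Vt / (Pplat − PEEP) = 490 / (14.0 − 7) = 490 / 7.0 = 70.0 mL/cmH2O.

70.0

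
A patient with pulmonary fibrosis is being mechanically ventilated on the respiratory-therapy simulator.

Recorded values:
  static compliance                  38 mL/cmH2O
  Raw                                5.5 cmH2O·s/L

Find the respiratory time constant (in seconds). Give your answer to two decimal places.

0.21

τ = R × C = 5.5 × 38 mL/cmH2O = 5.5 × 0.038 L/cmH2O = 0.209 s.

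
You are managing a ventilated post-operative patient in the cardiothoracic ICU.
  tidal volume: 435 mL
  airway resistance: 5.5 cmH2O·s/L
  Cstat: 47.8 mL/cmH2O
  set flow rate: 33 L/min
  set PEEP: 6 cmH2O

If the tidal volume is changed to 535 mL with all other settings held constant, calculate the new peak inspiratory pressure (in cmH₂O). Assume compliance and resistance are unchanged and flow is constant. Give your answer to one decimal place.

Flow: 33 L/min ÷ 60 = 0.55 L/s.
PIP = Vt/C + R·V̇ + PEEP (constant-flow equation of motion).
Only the elastic term changes: ΔPIP = ΔVt / C = (535 − 435) / 47.8 = 2.092 cmH2O.
Original PIP = 435/47.8 + 5.5×0.55 + 6 = 18.125 cmH2O; new PIP = 18.125 + (2.092) = 20.217 cmH2O.

20.2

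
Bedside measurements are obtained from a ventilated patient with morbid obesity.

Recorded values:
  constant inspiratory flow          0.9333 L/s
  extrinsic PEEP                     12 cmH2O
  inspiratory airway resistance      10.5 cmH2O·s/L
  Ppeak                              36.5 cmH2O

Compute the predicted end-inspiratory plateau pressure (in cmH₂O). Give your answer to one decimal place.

Pplat = PIP − Raw × flow = 36.5 − 10.5 × 0.9333 = 36.5 − 9.8 = 26.7 cmH2O.

26.7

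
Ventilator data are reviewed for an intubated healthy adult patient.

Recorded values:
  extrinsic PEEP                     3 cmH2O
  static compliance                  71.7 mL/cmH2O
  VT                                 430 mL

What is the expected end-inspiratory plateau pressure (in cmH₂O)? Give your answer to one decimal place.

Pplat = PEEP + Vt / Cstat = 3 + 430 / 71.7 = 3 + 5.997 = 8.997 cmH2O.

9.0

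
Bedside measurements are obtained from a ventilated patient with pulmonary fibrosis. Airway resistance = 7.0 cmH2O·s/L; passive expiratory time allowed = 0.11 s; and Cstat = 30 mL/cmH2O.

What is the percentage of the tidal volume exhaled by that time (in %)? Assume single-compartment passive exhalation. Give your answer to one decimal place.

40.8

τ = R × C = 7.0 × 30 mL/cmH2O = 7.0 × 0.030 L/cmH2O = 0.21 s.
Passive exhalation: V(t)/V₀ = e^(−t/τ) = e^(−0.11/0.21) = 0.5923.
Fraction exhaled = 1 − 0.5923 = 0.4077 → 40.77%.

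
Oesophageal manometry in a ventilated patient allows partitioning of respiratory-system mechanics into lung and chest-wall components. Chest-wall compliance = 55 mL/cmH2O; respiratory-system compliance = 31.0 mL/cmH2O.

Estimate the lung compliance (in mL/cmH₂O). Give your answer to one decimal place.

1/CL = 1/Crs − 1/Ccw.
1/CL = 1/31.0 − 1/55 = 0.01408.
CL = 71.023 mL/cmH2O.

71.0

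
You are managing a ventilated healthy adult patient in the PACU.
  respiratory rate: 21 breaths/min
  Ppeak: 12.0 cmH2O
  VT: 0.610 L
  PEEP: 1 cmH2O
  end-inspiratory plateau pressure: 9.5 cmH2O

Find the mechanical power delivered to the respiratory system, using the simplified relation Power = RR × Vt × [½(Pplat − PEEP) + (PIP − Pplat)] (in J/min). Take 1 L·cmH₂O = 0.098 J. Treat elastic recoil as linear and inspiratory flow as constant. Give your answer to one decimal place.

Per-breath work = Vt × [½(Pplat−PEEP) + (PIP−Pplat)] = 0.610 × [0.5×8.5 + 2.5] = 0.610 × 6.75 = 4.118 L·cmH2O.
Power = 21 × 4.118 = 86.478 L·cmH2O/min.
× 0.098 J/(L·cmH2O) → 8.475 J/min.

8.5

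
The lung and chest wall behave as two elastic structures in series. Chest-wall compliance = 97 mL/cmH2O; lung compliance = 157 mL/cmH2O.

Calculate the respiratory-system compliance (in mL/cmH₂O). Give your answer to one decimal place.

60.0

Lung and chest wall are elastances in series: 1/Crs = 1/CL + 1/Ccw.
1/Crs = 1/157 + 1/97 = 0.01668.
Crs = 59.952 mL/cmH2O.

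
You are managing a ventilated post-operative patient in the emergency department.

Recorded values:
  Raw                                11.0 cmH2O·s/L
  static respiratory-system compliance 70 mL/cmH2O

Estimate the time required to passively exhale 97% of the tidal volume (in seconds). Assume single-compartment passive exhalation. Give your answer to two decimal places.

τ = R × C = 11.0 × 70 mL/cmH2O = 11.0 × 0.070 L/cmH2O = 0.77 s.
Exhaled fraction f = 1 − e^(−t/τ) → t = −τ·ln(1 − f) = −0.77·ln(0.03) = 2.7 s.

2.70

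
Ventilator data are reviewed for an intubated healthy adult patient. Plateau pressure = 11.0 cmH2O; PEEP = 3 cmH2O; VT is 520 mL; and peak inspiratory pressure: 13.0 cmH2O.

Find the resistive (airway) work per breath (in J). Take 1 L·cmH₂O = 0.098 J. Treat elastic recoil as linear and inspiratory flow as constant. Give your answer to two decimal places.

0.10

With constant inspiratory flow the resistive pressure is constant at PIP − Pplat = 13.0 − 11.0 = 2.0 cmH2O, so resistive work = 2.0 × 0.520 = 1.04 L·cmH2O.
× 0.098 J/(L·cmH2O) → 0.1019 J.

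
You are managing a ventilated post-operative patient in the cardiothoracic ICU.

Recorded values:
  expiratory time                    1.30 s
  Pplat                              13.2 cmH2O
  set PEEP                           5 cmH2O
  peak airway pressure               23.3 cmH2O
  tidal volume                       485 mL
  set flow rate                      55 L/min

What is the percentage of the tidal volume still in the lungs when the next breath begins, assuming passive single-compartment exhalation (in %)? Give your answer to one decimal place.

13.6

Flow: 55 L/min ÷ 60 = 0.9167 L/s.
R = (PIP − Pplat)/V̇ = (23.3 − 13.2) / 0.9167 = 10.1/0.9167 = 11.018 cmH2O·s/L.
C = Vt/(Pplat − PEEP) = 485.0 / (13.2 − 5) = 485.0/8.2 = 59.146 mL/cmH2O.
τ = R × C = 11.018 × 0.05915 L/cmH2O = 0.6517 s.
Fraction remaining at end-expiration = e^(−Te/τ) = e^(−1.30/0.6517) = 0.136 → 13.6%.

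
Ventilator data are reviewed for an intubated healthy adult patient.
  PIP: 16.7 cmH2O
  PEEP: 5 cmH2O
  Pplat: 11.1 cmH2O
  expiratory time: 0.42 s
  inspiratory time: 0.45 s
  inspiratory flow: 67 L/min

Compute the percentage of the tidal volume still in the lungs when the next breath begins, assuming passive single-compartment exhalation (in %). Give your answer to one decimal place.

Flow: 67 L/min ÷ 60 = 1.1167 L/s.
Vt = flow × Ti = 1.1167 L/s × 0.45 s × 1000 mL/L = 502.52 mL.
R = (PIP − Pplat)/V̇ = (16.7 − 11.1) / 1.1167 = 5.6/1.1167 = 5.015 cmH2O·s/L.
C = Vt/(Pplat − PEEP) = 502.52 / (11.1 − 5) = 502.52/6.1 = 82.38 mL/cmH2O.
τ = R × C = 5.015 × 0.08238 L/cmH2O = 0.4131 s.
Fraction remaining at end-expiration = e^(−Te/τ) = e^(−0.42/0.4131) = 0.3618 → 36.18%.

36.2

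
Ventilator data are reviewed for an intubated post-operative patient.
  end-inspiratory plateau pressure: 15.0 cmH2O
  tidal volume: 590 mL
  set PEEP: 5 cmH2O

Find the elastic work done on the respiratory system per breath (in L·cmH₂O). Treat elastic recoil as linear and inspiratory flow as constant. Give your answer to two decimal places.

2.95

Elastic work ≈ ½ × (Pplat − PEEP) × Vt = 0.5 × (15.0 − 5) × 0.590 L = 0.5 × 10.0 × 0.590 = 2.95 L·cmH2O.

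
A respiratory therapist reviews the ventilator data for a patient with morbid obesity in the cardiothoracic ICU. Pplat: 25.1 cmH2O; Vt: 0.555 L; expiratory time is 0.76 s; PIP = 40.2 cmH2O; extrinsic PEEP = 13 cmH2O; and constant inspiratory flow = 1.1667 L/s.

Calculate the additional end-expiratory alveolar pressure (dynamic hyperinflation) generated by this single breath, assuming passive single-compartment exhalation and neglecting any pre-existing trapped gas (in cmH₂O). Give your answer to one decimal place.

R = (PIP − Pplat)/V̇ = (40.2 − 25.1) / 1.1667 = 15.1/1.1667 = 12.942 cmH2O·s/L.
C = Vt/(Pplat − PEEP) = 555.0 / (25.1 − 13) = 555.0/12.1 = 45.868 mL/cmH2O.
τ = R × C = 12.942 × 0.04587 L/cmH2O = 0.5936 s.
Fraction remaining = e^(−Te/τ) = e^(−0.76/0.5936) = 0.2779; trapped volume = 555.0 × 0.2779 = 154.23 mL.
Additional alveolar pressure from trapping ≈ V_trapped / C = 154.23 / 45.868 = 3.362 cmH2O.

3.4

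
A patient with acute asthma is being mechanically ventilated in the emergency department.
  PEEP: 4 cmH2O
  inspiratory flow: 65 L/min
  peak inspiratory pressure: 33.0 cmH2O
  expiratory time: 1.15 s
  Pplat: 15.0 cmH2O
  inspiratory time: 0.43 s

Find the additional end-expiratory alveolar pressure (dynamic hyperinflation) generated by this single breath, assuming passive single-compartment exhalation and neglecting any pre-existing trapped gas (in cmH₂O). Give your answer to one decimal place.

Flow: 65 L/min ÷ 60 = 1.0833 L/s.
Vt = flow × Ti = 1.0833 L/s × 0.43 s × 1000 mL/L = 465.82 mL.
R = (PIP − Pplat)/V̇ = (33.0 − 15.0) / 1.0833 = 18.0/1.0833 = 16.616 cmH2O·s/L.
C = Vt/(Pplat − PEEP) = 465.82 / (15.0 − 4) = 465.82/11.0 = 42.347 mL/cmH2O.
τ = R × C = 16.616 × 0.04235 L/cmH2O = 0.7037 s.
Fraction remaining = e^(−Te/τ) = e^(−1.15/0.7037) = 0.1951; trapped volume = 465.82 × 0.1951 = 90.881 mL.
Additional alveolar pressure from trapping ≈ V_trapped / C = 90.881 / 42.347 = 2.146 cmH2O.

2.1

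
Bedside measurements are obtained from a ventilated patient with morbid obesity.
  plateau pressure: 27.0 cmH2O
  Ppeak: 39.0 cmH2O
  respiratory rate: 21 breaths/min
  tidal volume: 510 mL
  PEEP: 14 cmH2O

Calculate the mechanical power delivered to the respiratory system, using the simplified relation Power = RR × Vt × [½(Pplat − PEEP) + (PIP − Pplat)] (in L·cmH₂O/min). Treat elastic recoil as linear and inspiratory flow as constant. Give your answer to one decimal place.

Per-breath work = Vt × [½(Pplat−PEEP) + (PIP−Pplat)] = 0.510 × [0.5×13.0 + 12.0] = 0.510 × 18.5 = 9.435 L·cmH2O.
Power = 21 × 9.435 = 198.14 L·cmH2O/min.

198.1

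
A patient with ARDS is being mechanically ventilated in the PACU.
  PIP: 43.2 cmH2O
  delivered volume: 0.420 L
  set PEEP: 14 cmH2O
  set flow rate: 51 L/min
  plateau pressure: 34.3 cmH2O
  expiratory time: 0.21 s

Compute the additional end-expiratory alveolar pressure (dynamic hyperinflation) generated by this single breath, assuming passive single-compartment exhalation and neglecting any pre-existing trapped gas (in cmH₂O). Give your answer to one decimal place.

7.7

Flow: 51 L/min ÷ 60 = 0.85 L/s.
R = (PIP − Pplat)/V̇ = (43.2 − 34.3) / 0.85 = 8.9/0.85 = 10.471 cmH2O·s/L.
C = Vt/(Pplat − PEEP) = 420.0 / (34.3 − 14) = 420.0/20.3 = 20.69 mL/cmH2O.
τ = R × C = 10.471 × 0.02069 L/cmH2O = 0.2166 s.
Fraction remaining = e^(−Te/τ) = e^(−0.21/0.2166) = 0.3793; trapped volume = 420.0 × 0.3793 = 159.31 mL.
Additional alveolar pressure from trapping ≈ V_trapped / C = 159.31 / 20.69 = 7.7 cmH2O.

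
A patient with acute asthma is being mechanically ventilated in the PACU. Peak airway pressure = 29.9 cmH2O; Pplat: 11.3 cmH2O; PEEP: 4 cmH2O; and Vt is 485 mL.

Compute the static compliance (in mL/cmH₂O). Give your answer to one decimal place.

66.4

Cstat = Vt / (Pplat − PEEP) = 485 / (11.3 − 4) = 485 / 7.3 = 66.438 mL/cmH2O.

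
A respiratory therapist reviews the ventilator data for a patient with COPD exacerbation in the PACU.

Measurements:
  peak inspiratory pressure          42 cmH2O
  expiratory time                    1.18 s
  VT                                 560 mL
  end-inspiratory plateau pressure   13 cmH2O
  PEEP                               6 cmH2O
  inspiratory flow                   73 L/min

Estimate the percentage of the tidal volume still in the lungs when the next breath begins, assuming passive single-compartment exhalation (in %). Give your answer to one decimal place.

53.9

Flow: 73 L/min ÷ 60 = 1.2167 L/s.
R = (PIP − Pplat)/V̇ = (42 − 13) / 1.2167 = 29.0/1.2167 = 23.835 cmH2O·s/L.
C = Vt/(Pplat − PEEP) = 560.0 / (13 − 6) = 560.0/7.0 = 80.0 mL/cmH2O.
τ = R × C = 23.835 × 0.08 L/cmH2O = 1.907 s.
Fraction remaining at end-expiration = e^(−Te/τ) = e^(−1.18/1.907) = 0.5386 → 53.86%.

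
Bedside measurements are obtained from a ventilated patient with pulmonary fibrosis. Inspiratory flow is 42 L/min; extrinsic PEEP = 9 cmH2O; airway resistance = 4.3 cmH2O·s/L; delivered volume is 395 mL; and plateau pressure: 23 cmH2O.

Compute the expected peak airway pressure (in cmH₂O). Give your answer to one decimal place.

26.0

Flow: 42 L/min ÷ 60 = 0.7 L/s.
PIP = Pplat + Raw × flow = 23 + 4.3 × 0.7 = 23 + 3.01 = 26.01 cmH2O.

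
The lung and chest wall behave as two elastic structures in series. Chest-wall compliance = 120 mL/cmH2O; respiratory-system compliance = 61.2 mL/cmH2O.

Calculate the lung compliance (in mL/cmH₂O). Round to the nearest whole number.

1/CL = 1/Crs − 1/Ccw.
1/CL = 1/61.2 − 1/120 = 0.008007.
CL = 124.89 mL/cmH2O.

125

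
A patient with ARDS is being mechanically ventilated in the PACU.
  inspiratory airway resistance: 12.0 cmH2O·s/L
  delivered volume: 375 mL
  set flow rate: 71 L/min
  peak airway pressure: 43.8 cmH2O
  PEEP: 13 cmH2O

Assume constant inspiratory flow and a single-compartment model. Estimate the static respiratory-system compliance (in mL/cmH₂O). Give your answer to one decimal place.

Flow: 71 L/min ÷ 60 = 1.1833 L/s.
Equation of motion (constant flow): PIP = Vt/C + R·V̇ + PEEP.
Vt/C = PIP − R·V̇ − PEEP = 43.8 − 12.0×1.1833 − 13 = 43.8 − 14.2 − 13 = 16.6 cmH2O.
C = Vt / 16.6 = 375 / 16.6 = 22.59 mL/cmH2O.

22.6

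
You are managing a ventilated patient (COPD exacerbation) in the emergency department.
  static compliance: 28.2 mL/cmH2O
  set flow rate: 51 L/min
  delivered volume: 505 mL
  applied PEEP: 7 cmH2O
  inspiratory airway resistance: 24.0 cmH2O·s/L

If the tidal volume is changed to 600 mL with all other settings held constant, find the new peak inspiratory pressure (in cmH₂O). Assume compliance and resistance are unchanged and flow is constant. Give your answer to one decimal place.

Flow: 51 L/min ÷ 60 = 0.85 L/s.
PIP = Vt/C + R·V̇ + PEEP (constant-flow equation of motion).
Only the elastic term changes: ΔPIP = ΔVt / C = (600 − 505) / 28.2 = 3.369 cmH2O.
Original PIP = 505/28.2 + 24.0×0.85 + 7 = 45.308 cmH2O; new PIP = 45.308 + (3.369) = 48.677 cmH2O.

48.7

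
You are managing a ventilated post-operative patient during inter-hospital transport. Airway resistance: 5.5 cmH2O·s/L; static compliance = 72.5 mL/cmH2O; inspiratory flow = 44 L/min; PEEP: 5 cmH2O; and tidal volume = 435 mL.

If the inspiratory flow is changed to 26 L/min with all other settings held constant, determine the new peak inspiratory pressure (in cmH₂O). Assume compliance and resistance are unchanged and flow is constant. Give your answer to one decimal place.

13.4

Flow: 44 L/min ÷ 60 = 0.7333 L/s.
New flow: 26 L/min ÷ 60 = 0.4333 L/s.
PIP = Vt/C + R·V̇ + PEEP (constant-flow equation of motion).
Only the resistive term changes: ΔPIP = R × ΔV̇ = 5.5 × (0.4333 − 0.7333) = 5.5 × -0.3 = -1.65 cmH2O.
Original PIP = 435/72.5 + 5.5×0.7333 + 5 = 15.033 cmH2O; new PIP = 15.033 + (-1.65) = 13.383 cmH2O.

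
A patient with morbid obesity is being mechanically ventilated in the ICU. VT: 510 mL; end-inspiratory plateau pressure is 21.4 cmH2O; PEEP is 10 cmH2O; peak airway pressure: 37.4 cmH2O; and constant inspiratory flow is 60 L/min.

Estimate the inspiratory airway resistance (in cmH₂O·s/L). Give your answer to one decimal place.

Flow: 60 L/min ÷ 60 = 1 L/s.
Raw = (PIP − Pplat) / flow = (37.4 − 21.4) / 1 = 16.0 / 1 = 16.0 cmH2O·s/L.

16.0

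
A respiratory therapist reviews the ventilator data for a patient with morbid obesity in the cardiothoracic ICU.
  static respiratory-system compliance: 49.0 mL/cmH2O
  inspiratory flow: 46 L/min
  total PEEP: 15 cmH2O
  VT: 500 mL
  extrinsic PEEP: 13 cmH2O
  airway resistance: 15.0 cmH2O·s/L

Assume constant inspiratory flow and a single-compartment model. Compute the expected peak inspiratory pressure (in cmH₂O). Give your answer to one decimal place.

Flow: 46 L/min ÷ 60 = 0.7667 L/s.
Total PEEP = 15 cmH2O (set 13 + intrinsic 2); this is the baseline alveolar pressure.
Equation of motion (constant flow): PIP = Vt/C + R·V̇ + PEEP.
PIP = 500/49.0 + 15.0×0.7667 + 15 = 10.204 + 11.501 + 15 = 36.705 cmH2O.

36.7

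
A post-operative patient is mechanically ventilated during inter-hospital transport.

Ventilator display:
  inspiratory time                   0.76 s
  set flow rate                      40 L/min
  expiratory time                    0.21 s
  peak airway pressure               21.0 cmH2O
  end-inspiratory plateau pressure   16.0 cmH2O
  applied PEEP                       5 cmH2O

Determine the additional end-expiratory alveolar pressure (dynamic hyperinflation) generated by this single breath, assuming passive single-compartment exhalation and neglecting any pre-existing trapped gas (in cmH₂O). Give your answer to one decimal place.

Flow: 40 L/min ÷ 60 = 0.6667 L/s.
Vt = flow × Ti = 0.6667 L/s × 0.76 s × 1000 mL/L = 506.69 mL.
R = (PIP − Pplat)/V̇ = (21.0 − 16.0) / 0.6667 = 5.0/0.6667 = 7.5 cmH2O·s/L.
C = Vt/(Pplat − PEEP) = 506.69 / (16.0 − 5) = 506.69/11.0 = 46.063 mL/cmH2O.
τ = R × C = 7.5 × 0.04606 L/cmH2O = 0.3455 s.
Fraction remaining = e^(−Te/τ) = e^(−0.21/0.3455) = 0.5445; trapped volume = 506.69 × 0.5445 = 275.89 mL.
Additional alveolar pressure from trapping ≈ V_trapped / C = 275.89 / 46.063 = 5.989 cmH2O.

6.0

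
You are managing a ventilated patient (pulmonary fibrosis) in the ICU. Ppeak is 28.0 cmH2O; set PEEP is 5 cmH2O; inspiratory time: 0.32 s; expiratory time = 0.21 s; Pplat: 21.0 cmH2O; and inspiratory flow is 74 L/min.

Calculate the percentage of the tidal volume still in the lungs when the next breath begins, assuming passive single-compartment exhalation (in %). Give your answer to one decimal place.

Flow: 74 L/min ÷ 60 = 1.2333 L/s.
Vt = flow × Ti = 1.2333 L/s × 0.32 s × 1000 mL/L = 394.66 mL.
R = (PIP − Pplat)/V̇ = (28.0 − 21.0) / 1.2333 = 7.0/1.2333 = 5.676 cmH2O·s/L.
C = Vt/(Pplat − PEEP) = 394.66 / (21.0 − 5) = 394.66/16.0 = 24.666 mL/cmH2O.
τ = R × C = 5.676 × 0.02467 L/cmH2O = 0.14 s.
Fraction remaining at end-expiration = e^(−Te/τ) = e^(−0.21/0.14) = 0.2231 → 22.31%.

22.3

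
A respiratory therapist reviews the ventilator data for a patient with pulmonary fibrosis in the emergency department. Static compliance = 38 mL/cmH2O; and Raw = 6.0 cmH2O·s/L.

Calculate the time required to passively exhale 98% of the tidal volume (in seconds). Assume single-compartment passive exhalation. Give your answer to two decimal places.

0.89

τ = R × C = 6.0 × 38 mL/cmH2O = 6.0 × 0.038 L/cmH2O = 0.228 s.
Exhaled fraction f = 1 − e^(−t/τ) → t = −τ·ln(1 − f) = −0.228·ln(0.02) = 0.8919 s.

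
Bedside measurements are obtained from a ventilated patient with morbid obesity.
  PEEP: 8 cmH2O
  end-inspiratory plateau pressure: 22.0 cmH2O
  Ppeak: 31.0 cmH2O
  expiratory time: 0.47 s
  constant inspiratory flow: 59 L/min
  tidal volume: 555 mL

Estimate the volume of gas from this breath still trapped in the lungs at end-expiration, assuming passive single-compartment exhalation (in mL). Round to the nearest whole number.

152

Flow: 59 L/min ÷ 60 = 0.9833 L/s.
R = (PIP − Pplat)/V̇ = (31.0 − 22.0) / 0.9833 = 9.0/0.9833 = 9.153 cmH2O·s/L.
C = Vt/(Pplat − PEEP) = 555.0 / (22.0 − 8) = 555.0/14.0 = 39.643 mL/cmH2O.
τ = R × C = 9.153 × 0.03964 L/cmH2O = 0.3628 s.
Fraction remaining = e^(−Te/τ) = e^(−0.47/0.3628) = 0.2738.
Trapped volume = 555.0 × 0.2738 = 151.96 mL.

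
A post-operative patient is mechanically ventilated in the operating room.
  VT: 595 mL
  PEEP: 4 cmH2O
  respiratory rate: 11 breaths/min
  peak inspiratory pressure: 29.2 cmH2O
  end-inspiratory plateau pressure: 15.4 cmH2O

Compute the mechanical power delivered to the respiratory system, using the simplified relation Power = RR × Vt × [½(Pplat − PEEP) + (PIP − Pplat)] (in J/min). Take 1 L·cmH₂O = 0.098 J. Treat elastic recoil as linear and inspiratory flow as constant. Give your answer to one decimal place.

Per-breath work = Vt × [½(Pplat−PEEP) + (PIP−Pplat)] = 0.595 × [0.5×11.4 + 13.8] = 0.595 × 19.5 = 11.603 L·cmH2O.
Power = 11 × 11.603 = 127.63 L·cmH2O/min.
× 0.098 J/(L·cmH2O) → 12.508 J/min.

12.5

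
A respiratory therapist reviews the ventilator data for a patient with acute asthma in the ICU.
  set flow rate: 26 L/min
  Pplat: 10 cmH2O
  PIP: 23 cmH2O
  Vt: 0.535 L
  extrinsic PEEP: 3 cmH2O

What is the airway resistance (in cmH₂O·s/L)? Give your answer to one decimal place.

30.0

Flow: 26 L/min ÷ 60 = 0.4333 L/s.
Raw = (PIP − Pplat) / flow = (23 − 10) / 0.4333 = 13.0 / 0.4333 = 30.002 cmH2O·s/L.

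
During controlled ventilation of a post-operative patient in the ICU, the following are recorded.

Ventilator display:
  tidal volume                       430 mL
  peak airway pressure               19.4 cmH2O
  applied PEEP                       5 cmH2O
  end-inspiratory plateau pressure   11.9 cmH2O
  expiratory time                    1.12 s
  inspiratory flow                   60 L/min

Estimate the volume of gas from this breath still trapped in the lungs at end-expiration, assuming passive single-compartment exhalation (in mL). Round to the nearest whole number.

39

Flow: 60 L/min ÷ 60 = 1 L/s.
R = (PIP − Pplat)/V̇ = (19.4 − 11.9) / 1 = 7.5/1 = 7.5 cmH2O·s/L.
C = Vt/(Pplat − PEEP) = 430.0 / (11.9 − 5) = 430.0/6.9 = 62.319 mL/cmH2O.
τ = R × C = 7.5 × 0.06232 L/cmH2O = 0.4674 s.
Fraction remaining = e^(−Te/τ) = e^(−1.12/0.4674) = 0.09106.
Trapped volume = 430.0 × 0.09106 = 39.156 mL.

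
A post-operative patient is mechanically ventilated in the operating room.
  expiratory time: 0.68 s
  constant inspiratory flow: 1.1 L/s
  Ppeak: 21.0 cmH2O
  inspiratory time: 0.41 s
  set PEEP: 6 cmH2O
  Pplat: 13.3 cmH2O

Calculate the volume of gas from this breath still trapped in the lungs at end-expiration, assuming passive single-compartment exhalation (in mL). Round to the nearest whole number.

Vt = flow × Ti = 1.1 L/s × 0.41 s × 1000 mL/L = 451.0 mL.
R = (PIP − Pplat)/V̇ = (21.0 − 13.3) / 1.1 = 7.7/1.1 = 7.0 cmH2O·s/L.
C = Vt/(Pplat − PEEP) = 451.0 / (13.3 − 6) = 451.0/7.3 = 61.781 mL/cmH2O.
τ = R × C = 7.0 × 0.06178 L/cmH2O = 0.4325 s.
Fraction remaining = e^(−Te/τ) = e^(−0.68/0.4325) = 0.2076.
Trapped volume = 451.0 × 0.2076 = 93.628 mL.

94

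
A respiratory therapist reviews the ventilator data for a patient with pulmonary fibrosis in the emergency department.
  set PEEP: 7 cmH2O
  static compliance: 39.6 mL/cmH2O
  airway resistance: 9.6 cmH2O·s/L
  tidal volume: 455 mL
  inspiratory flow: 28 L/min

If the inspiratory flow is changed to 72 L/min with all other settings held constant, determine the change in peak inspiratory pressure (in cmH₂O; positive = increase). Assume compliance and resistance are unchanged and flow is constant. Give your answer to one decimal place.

7.0

Flow: 28 L/min ÷ 60 = 0.4667 L/s.
New flow: 72 L/min ÷ 60 = 1.2 L/s.
PIP = Vt/C + R·V̇ + PEEP (constant-flow equation of motion).
Only the resistive term changes: ΔPIP = R × ΔV̇ = 9.6 × (1.2 − 0.4667) = 9.6 × 0.7333 = 7.04 cmH2O.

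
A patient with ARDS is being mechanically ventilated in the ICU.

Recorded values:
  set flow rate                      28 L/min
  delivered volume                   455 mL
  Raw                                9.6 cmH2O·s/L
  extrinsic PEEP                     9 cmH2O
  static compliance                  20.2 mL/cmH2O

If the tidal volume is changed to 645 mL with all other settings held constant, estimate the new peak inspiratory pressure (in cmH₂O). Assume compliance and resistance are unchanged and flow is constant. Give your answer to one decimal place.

45.4

Flow: 28 L/min ÷ 60 = 0.4667 L/s.
PIP = Vt/C + R·V̇ + PEEP (constant-flow equation of motion).
Only the elastic term changes: ΔPIP = ΔVt / C = (645 − 455) / 20.2 = 9.406 cmH2O.
Original PIP = 455/20.2 + 9.6×0.4667 + 9 = 36.005 cmH2O; new PIP = 36.005 + (9.406) = 45.411 cmH2O.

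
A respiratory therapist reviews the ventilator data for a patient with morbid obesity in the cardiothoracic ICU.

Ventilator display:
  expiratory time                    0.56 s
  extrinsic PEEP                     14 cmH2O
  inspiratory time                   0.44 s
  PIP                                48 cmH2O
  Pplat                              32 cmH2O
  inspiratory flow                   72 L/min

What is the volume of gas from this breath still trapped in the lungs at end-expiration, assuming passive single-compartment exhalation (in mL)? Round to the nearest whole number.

Flow: 72 L/min ÷ 60 = 1.2 L/s.
Vt = flow × Ti = 1.2 L/s × 0.44 s × 1000 mL/L = 528.0 mL.
R = (PIP − Pplat)/V̇ = (48 − 32) / 1.2 = 16.0/1.2 = 13.333 cmH2O·s/L.
C = Vt/(Pplat − PEEP) = 528.0 / (32 − 14) = 528.0/18.0 = 29.333 mL/cmH2O.
τ = R × C = 13.333 × 0.02933 L/cmH2O = 0.3911 s.
Fraction remaining = e^(−Te/τ) = e^(−0.56/0.3911) = 0.2389.
Trapped volume = 528.0 × 0.2389 = 126.14 mL.

126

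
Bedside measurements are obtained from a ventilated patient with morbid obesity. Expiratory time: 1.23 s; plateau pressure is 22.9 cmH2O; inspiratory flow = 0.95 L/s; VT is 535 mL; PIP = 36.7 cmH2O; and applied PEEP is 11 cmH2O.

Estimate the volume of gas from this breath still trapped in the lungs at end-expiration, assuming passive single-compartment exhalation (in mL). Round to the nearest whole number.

R = (PIP − Pplat)/V̇ = (36.7 − 22.9) / 0.95 = 13.8/0.95 = 14.526 cmH2O·s/L.
C = Vt/(Pplat − PEEP) = 535.0 / (22.9 − 11) = 535.0/11.9 = 44.958 mL/cmH2O.
τ = R × C = 14.526 × 0.04496 L/cmH2O = 0.6531 s.
Fraction remaining = e^(−Te/τ) = e^(−1.23/0.6531) = 0.1521.
Trapped volume = 535.0 × 0.1521 = 81.374 mL.

81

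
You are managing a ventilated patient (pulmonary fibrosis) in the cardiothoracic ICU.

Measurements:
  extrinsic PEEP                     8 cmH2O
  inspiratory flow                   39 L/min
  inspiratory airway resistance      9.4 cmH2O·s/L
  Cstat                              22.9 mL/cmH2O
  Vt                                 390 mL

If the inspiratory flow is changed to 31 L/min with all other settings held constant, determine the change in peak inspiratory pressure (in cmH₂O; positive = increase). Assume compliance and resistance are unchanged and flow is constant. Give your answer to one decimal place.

-1.3

Flow: 39 L/min ÷ 60 = 0.65 L/s.
New flow: 31 L/min ÷ 60 = 0.5167 L/s.
PIP = Vt/C + R·V̇ + PEEP (constant-flow equation of motion).
Only the resistive term changes: ΔPIP = R × ΔV̇ = 9.4 × (0.5167 − 0.65) = 9.4 × -0.1333 = -1.253 cmH2O.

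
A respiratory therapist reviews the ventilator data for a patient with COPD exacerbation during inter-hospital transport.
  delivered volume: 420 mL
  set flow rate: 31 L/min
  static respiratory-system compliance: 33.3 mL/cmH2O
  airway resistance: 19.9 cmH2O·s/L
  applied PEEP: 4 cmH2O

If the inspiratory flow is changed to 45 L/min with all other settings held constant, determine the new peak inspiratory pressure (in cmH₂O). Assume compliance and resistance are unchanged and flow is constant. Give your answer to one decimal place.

31.5

Flow: 31 L/min ÷ 60 = 0.5167 L/s.
New flow: 45 L/min ÷ 60 = 0.75 L/s.
PIP = Vt/C + R·V̇ + PEEP (constant-flow equation of motion).
Only the resistive term changes: ΔPIP = R × ΔV̇ = 19.9 × (0.75 − 0.5167) = 19.9 × 0.2333 = 4.643 cmH2O.
Original PIP = 420/33.3 + 19.9×0.5167 + 4 = 26.895 cmH2O; new PIP = 26.895 + (4.643) = 31.538 cmH2O.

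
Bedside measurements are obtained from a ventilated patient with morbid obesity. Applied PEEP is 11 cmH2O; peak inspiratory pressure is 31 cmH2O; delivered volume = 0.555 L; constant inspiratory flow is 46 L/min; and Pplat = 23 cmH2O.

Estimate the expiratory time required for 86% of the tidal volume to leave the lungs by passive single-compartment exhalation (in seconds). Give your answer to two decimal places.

Flow: 46 L/min ÷ 60 = 0.7667 L/s.
R = (PIP − Pplat)/V̇ = (31 − 23) / 0.7667 = 8.0/0.7667 = 10.434 cmH2O·s/L.
C = Vt/(Pplat − PEEP) = 555.0 / (23 − 11) = 555.0/12.0 = 46.25 mL/cmH2O.
τ = R × C = 10.434 × 0.04625 L/cmH2O = 0.4826 s.
t = −τ·ln(1 − 0.86) = −0.4826·ln(0.14) = 0.9488 s.

0.95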